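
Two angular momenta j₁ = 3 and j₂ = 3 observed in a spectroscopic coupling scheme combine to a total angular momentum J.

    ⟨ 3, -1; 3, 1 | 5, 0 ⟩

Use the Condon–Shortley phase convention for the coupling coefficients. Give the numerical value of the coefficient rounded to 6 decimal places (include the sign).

j₁+j₂−J=1  J+j₁−j₂=5  J−j₁+j₂=5  j₁+j₂+J+1=12
(j₁±m₁, j₂±m₂, J±M) = (2,4,4,2,5,5)
P² = 76800/7
sum k=0..1:
  [0] +1/576 = 1/576
  [1] −1/144 = -1/144
S = -1/192
C² = P²·S² = 25/84 ; C = -0.545545

-0.545545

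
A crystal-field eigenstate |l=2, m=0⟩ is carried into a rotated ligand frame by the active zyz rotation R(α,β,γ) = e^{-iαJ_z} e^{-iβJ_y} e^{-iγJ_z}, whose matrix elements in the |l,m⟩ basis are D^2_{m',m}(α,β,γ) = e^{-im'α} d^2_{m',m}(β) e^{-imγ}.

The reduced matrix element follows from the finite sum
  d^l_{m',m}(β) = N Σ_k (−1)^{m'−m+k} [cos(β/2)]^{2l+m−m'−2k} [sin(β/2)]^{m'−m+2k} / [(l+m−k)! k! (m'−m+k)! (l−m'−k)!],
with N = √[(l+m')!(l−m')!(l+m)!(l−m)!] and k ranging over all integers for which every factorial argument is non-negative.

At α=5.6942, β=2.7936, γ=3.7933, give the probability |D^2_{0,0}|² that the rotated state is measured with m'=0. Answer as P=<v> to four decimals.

D^2_{0,0}(5.6942,2.7936,3.7933) = e^{-i·0·5.6942}·d^2_{0,0}(2.7936)·e^{-i·0·3.7933}. Compute d first:
With c≡cos(β/2)=0.173120 and s≡sin(β/2)=0.984901, N=[2·2·2·2]^{1/2}=4.000000
k: max(0,(0)−(0))=0 … min(2+(0),2−(0))=2
  k=0: (−1)^0·4.0000/(4)·0.1731^4·0.9849^0 = +0.000898
  k=1: (−1)^1·4.0000/(1)·0.1731^2·0.9849^2 = -0.116289
  k=2: (−1)^2·4.0000/(4)·0.1731^0·0.9849^4 = +0.940957
d^2_{0,0}(2.7936) = +0.000898 -0.116289 +0.940957 = +0.825567
|D^2_{0,0}|² = |d^2_{0,0}(β)|² = (+0.825567)² = 0.681560 (the z-rotation phases have unit modulus)

P=0.6816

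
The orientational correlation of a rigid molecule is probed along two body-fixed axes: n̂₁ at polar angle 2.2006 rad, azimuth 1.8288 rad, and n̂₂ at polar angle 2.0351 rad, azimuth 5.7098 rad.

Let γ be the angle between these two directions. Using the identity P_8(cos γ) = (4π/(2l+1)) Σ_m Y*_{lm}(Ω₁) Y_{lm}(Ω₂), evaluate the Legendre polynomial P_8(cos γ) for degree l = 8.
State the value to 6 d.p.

Summing Y*_{l m}(θ₁,φ₁)·Y_{l m}(θ₂,φ₂) over m ∈ [−8, 8]; prefactor 4π/(2·8+1) = 0.739198:
  term(m=-8) = (0.018424, 0.007102)   from Y*(Ω₁)=(-0.044399, 0.082595), Y(Ω₂)=(-0.026316, -0.208915)
  term(m=-7) = (-0.051551, -0.103150)   from Y*(Ω₁)=(-0.265842, -0.063713), Y(Ω₂)=(0.271323, 0.322983)
  term(m=-6) = (-0.046380, 0.163790)   from Y*(Ω₁)=(-0.010037, -0.440660), Y(Ω₂)=(-0.369103, -0.113659)
  term(m=-5) = (0.000507, -0.000314)   from Y*(Ω₁)=(0.349539, -0.100806), Y(Ω₂)=(0.001578, -0.000445)
  term(m=-4) = (-0.009680, -0.001801)   from Y*(Ω₁)=(-0.014602, -0.024428), Y(Ω₂)=(0.228829, -0.259462)
  term(m=-3) = (0.039194, 0.051834)   from Y*(Ω₁)=(0.251705, -0.257503), Y(Ω₂)=(-0.026855, 0.178459)
  term(m=-2) = (-0.004028, 0.043670)   from Y*(Ω₁)=(0.144984, 0.082245), Y(Ω₂)=(0.108248, 0.239801)
  term(m=-1) = (-0.051322, 0.046806)   from Y*(Ω₁)=(0.074394, -0.281917), Y(Ω₂)=(-0.200132, -0.129236)
  term(m=+0) = (-0.049600, 0.000000)   from Y*(Ω₁)=(0.214442, -0.000000), Y(Ω₂)=(-0.231299, 0.000000)
  term(m=+1) = (-0.051322, -0.046806)   from Y*(Ω₁)=(-0.074394, -0.281917), Y(Ω₂)=(0.200132, -0.129236)
  term(m=+2) = (-0.004028, -0.043670)   from Y*(Ω₁)=(0.144984, -0.082245), Y(Ω₂)=(0.108248, -0.239801)
  term(m=+3) = (0.039194, -0.051834)   from Y*(Ω₁)=(-0.251705, -0.257503), Y(Ω₂)=(0.026855, 0.178459)
  term(m=+4) = (-0.009680, 0.001801)   from Y*(Ω₁)=(-0.014602, 0.024428), Y(Ω₂)=(0.228829, 0.259462)
  term(m=+5) = (0.000507, 0.000314)   from Y*(Ω₁)=(-0.349539, -0.100806), Y(Ω₂)=(-0.001578, -0.000445)
  term(m=+6) = (-0.046380, -0.163790)   from Y*(Ω₁)=(-0.010037, 0.440660), Y(Ω₂)=(-0.369103, 0.113659)
  term(m=+7) = (-0.051551, 0.103150)   from Y*(Ω₁)=(0.265842, -0.063713), Y(Ω₂)=(-0.271323, 0.322983)
  term(m=+8) = (0.018424, -0.007102)   from Y*(Ω₁)=(-0.044399, -0.082595), Y(Ω₂)=(-0.026316, 0.208915)
Σ over m = (-0.259273, -0.000000); ×(4π/17) → (-0.191654, -0.000000). Real part: -0.191654

-0.191654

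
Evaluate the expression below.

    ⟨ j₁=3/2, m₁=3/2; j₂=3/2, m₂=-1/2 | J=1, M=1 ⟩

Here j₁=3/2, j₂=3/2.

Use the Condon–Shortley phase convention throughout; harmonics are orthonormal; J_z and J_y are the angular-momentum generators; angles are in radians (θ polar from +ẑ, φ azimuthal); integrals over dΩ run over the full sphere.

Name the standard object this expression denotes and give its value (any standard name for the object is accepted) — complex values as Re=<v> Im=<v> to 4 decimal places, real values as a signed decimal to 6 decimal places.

Clebsch–Gordan coefficient, +√(3/10) ≈ +0.547723

This is a Clebsch–Gordan (vector-coupling) coefficient.
j₁+j₂−J=2  J+j₁−j₂=1  J−j₁+j₂=1  j₁+j₂+J+1=5
(j₁±m₁, j₂±m₂, J±M) = (3,0,1,2,2,0)
P² = 6/5
sum k=0..0:
  [0] +1/2 = 1/2
S = 1/2
C² = P²·S² = 3/10 ; C = +0.547723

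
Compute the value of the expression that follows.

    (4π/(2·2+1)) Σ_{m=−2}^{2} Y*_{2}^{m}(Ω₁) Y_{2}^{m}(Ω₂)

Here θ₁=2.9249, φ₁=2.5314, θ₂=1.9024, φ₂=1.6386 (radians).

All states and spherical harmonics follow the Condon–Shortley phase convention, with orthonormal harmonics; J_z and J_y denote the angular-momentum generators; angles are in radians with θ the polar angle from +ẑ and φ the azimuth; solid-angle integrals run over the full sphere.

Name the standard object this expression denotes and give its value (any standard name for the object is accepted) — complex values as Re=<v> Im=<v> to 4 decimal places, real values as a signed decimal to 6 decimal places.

Legendre polynomial (addition theorem), -0.202355

This sum is the spherical-harmonic addition theorem: it equals the Legendre polynomial P_l(cos γ) of the angle γ between the two directions.
Addition theorem: P_2(cos γ) = (4π/5) Σ_m Y*_{lm}(Ω₁) Y_{lm}(Ω₂), m = −2…2:
  [-2]  conj(Y_{2,-2})(Ω₁) = (0.006130, -0.016771) ; Y_{2,-2}(Ω₂) = (-0.342163, 0.046686) ; Δ = (-0.001314, 0.006024)
  [-1]  conj(Y_{2,-1})(Ω₁) = (0.132941, -0.092953) ; Y_{2,-1}(Ω₂) = (0.016112, 0.237262) ; Δ = (0.024196, 0.030044)
  [+0]  conj(Y_{2,0})(Ω₁) = (0.587046, -0.000000) ; Y_{2,0}(Ω₂) = (-0.215107, 0.000000) ; Δ = (-0.126278, 0.000000)
  [+1]  conj(Y_{2,1})(Ω₁) = (-0.132941, -0.092953) ; Y_{2,1}(Ω₂) = (-0.016112, 0.237262) ; Δ = (0.024196, -0.030044)
  [+2]  conj(Y_{2,2})(Ω₁) = (0.006130, 0.016771) ; Y_{2,2}(Ω₂) = (-0.342163, -0.046686) ; Δ = (-0.001314, -0.006024)
Accumulated sum (-0.080514, 0.000000); after 4π/(2l+1) scaling, (-0.202355, 0.000000) ⇒ P_2 = -0.202355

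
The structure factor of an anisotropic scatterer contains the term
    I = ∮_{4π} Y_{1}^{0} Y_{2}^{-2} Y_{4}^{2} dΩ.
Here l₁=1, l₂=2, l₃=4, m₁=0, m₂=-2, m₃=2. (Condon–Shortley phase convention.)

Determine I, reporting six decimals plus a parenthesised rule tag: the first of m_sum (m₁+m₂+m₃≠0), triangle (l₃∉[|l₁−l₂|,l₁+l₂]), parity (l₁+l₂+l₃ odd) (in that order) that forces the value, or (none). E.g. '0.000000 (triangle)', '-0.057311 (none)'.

0.000000 (triangle)

|1−2|≤4≤1+2 violated ⇒ I = 0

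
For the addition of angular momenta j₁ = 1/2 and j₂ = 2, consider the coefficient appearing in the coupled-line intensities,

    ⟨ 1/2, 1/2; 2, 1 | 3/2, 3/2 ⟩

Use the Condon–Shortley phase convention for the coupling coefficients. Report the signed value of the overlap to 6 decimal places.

+0.447214  (= +√(1/5))

j₁+j₂−J=1  J+j₁−j₂=0  J−j₁+j₂=3  j₁+j₂+J+1=5
(j₁±m₁, j₂±m₂, J±M) = (1,0,3,1,3,0)
P² = 36/5
sum k=0..0:
  [0] +1/6 = 1/6
S = 1/6
C² = P²·S² = 1/5 ; C = +0.447214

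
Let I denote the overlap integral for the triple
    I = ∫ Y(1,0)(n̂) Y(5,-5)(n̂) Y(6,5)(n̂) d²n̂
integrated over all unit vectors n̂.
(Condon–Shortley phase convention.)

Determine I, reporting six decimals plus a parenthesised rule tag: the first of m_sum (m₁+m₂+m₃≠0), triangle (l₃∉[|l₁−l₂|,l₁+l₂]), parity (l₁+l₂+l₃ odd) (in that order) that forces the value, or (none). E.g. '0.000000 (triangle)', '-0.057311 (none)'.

-0.135514 (none)

m-sum 0 ✓  L=12 even ✓  4≤6≤6 ✓
Π(2lᵢ+1) = 3×11×13 = 429
triangle coeff Δ(1,5,6) = 1/858
Σ_t [0,0]: t=0:+1/14400 = 1/14400
(3j)²=6/143 [(1 5 6; 0 0 0)], sign=+1
Σ_t [0,0]: t=0:+1/3628800 = 1/3628800
(3j)²=1/78 [(1 5 6; 0 -5 5)], sign=-1
⇒ 4πI² = 3/13
I = (-1)√(3/13/(4π)) = -0.13551395
No selection rule forces the value: the integral is nonzero (none).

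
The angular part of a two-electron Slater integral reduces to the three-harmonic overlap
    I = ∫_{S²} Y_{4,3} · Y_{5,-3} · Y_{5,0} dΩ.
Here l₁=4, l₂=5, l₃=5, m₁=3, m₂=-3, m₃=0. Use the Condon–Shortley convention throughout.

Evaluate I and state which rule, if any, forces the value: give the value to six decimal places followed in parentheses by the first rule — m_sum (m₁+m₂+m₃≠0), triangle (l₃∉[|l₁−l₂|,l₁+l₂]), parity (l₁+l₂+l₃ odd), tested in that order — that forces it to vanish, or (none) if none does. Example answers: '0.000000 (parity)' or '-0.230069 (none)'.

Checks pass: Σm=0; 14 even; l₃=5∈[1,9].
(2·4+1)(2·5+1)(2·5+1) = 1089
Δ: 4! 4! 6! / 15! → 1/3153150
sum: t=0:+1/69120 t=1:−1/1728 t=2:+1/576 t=3:−1/1728 t=4:+1/69120 = 7/11520
3j²(4 5 5; 0 0 0) = Δ·Π!·Σ² = 2/143  (sign -1)
sum: t=0:+1/6912 t=1:−1/17280 = 1/11520
3j²(4 5 5; 3 -3 0) = Δ·Π!·Σ² = 2/143  (sign -1)
combine: 4πI² = 1089·2/143·2/143 = 36/169
take √, sign +1: I = 0.13019760
No selection rule forces the value: the integral is nonzero (none).

0.130198 (none)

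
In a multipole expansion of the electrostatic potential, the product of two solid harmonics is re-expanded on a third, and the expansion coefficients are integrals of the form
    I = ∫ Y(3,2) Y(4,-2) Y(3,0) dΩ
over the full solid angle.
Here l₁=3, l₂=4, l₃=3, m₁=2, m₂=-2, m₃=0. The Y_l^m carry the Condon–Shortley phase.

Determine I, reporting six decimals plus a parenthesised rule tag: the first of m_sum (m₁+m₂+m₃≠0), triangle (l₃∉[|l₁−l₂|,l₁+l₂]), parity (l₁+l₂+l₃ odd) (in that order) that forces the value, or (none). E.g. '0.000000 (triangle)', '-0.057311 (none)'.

-0.044418 (none)

Rules hold: Σm=0, L=10 even, 1≤3≤7.
N = 7·9·7 = 441
Δ = 4!·2!·4!/11! = 1/34650
Racah Σ t=1..3: t=1:−1/72 t=2:+1/16 t=3:−1/72 = 5/144
⇒ 3j(3 4 3; 0 0 0)² = 2/77, sgn -1
Racah Σ t=0..1: t=0:+1/96 t=1:−1/72 = -1/288
⇒ 3j(3 4 3; 2 -2 0)² = 1/462, sgn +1
4πI² = N·(3j₀)²·(3jₘ)² = 3/121
I = -1·√(0.0247934/4π) = -0.04441841
No selection rule forces the value: the integral is nonzero (none).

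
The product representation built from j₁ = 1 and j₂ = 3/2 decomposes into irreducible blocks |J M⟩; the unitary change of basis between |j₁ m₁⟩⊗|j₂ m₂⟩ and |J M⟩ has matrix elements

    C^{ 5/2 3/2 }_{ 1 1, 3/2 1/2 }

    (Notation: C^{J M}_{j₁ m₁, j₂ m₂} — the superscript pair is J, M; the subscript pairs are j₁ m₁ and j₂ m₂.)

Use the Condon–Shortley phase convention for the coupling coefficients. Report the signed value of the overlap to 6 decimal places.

j₁+j₂−J=0  J+j₁−j₂=2  J−j₁+j₂=3  j₁+j₂+J+1=6
(j₁±m₁, j₂±m₂, J±M) = (2,0,2,1,4,1)
P² = 48/5
sum k=0..0:
  [0] +1/4 = 1/4
S = 1/4
C² = P²·S² = 3/5 ; C = +0.774597

+√(3/5) ≈ +0.774597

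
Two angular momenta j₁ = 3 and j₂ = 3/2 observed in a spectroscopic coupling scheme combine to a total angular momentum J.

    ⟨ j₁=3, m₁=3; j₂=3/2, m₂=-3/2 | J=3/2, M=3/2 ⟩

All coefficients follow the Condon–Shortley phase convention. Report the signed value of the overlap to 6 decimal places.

+0.755929  (= +√(4/7))

j₁+j₂−J=3  J+j₁−j₂=3  J−j₁+j₂=0  j₁+j₂+J+1=7
(j₁±m₁, j₂±m₂, J±M) = (6,0,0,3,3,0)
P² = 5184/7
sum k=0..0:
  [0] +1/36 = 1/36
S = 1/36
C² = P²·S² = 4/7 ; C = +0.755929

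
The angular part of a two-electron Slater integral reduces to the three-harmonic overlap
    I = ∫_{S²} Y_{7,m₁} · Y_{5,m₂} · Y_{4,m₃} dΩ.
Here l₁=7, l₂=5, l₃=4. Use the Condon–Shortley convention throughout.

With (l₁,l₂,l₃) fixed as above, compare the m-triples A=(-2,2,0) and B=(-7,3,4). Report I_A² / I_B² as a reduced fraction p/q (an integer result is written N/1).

l's match ⇒ only the (l;m) 3-j factors differ between A and B.
A: triangle coeff Δ(7,5,4) = 1/6126120; Σ_t [5,7]: t=5:−1/69120 t=6:+1/51840 t=7:−1/483840 = 1/362880; (3j)²=16/17017 [(7 5 4; -2 2 0)], sign=+1
B: triangle coeff Δ(7,5,4) = 1/6126120; Σ_t [8,8]: t=8:+1/58060800 = 1/58060800; (3j)²=7/510 [(7 5 4; -7 3 4)], sign=+1
I_A²/I_B² = (16/17017)/(7/510) = 480/7007

480/7007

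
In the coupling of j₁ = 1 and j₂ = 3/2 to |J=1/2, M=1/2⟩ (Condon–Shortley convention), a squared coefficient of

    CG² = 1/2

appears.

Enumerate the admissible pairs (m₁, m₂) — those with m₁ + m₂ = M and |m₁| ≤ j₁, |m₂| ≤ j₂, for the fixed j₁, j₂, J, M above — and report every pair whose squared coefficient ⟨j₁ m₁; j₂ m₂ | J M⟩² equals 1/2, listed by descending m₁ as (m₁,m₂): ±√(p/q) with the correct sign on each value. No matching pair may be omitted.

Admissible pairs with m₁+m₂ = M = 1/2: (-1,3/2), (0,1/2), (1,-1/2)
  (m₁,m₂)=(1,-1/2): CG² = 1/6, CG = +√(1/6)
  (m₁,m₂)=(0,1/2): CG² = 1/3, CG = −√(1/3)
  (m₁,m₂)=(-1,3/2): CG² = 1/2, CG = +√(1/2)   ← matches the target
Pairs with CG² = 1/2: (-1,3/2): +√(1/2)

(-1,3/2): +√(1/2)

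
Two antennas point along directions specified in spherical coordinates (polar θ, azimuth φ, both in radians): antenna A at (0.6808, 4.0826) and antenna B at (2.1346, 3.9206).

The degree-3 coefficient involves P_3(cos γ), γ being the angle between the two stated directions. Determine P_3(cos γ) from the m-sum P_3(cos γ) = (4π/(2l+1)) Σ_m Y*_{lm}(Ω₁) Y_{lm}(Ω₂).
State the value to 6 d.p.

-0.161340

Expand P_3 via completeness: Σ_{m} conj(Y_{3,m}) at Ω₁ times Y_{3,m} at Ω₂ —
  m=-3: Y*=0.09880 - 0.03258j  Y=0.17470 + 0.18153j  product 0.02318 + 0.01224j
  m=-2: Y*=-0.09634 + 0.29950j  Y=-0.00499 + 0.39015j  product -0.11637 - 0.03908j
  m=-1: Y*=-0.24191 - 0.33193j  Y=-0.08319 + 0.08213j  product 0.04738 + 0.00774j
  m=+0: Y*=0.00556 + 0.00000j  Y=0.31351 + 0.00000j  product 0.00174 + 0.00000j
  m=+1: Y*=0.24191 - 0.33193j  Y=0.08319 + 0.08213j  product 0.04738 - 0.00774j
  m=+2: Y*=-0.09634 - 0.29950j  Y=-0.00499 - 0.39015j  product -0.11637 + 0.03908j
  m=+3: Y*=-0.09880 - 0.03258j  Y=-0.17470 + 0.18153j  product 0.02318 - 0.01224j
Total Σ_m = -0.08987 + 0.00000j. Multiply by 1.795196: -0.16134 + 0.00000j. P_3(cos γ) = -0.161340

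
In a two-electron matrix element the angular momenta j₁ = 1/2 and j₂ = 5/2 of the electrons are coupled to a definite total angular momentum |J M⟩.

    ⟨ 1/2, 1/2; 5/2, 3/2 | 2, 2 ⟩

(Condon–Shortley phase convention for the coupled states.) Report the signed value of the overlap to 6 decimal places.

+0.408248  (= +√(1/6))

√[5·1!0!4!/6! · 1!0!4!1!4!0!] = √(96)
  +(−1)^0/∏(0,1,0,4,0,0)! = 1/24  (running 1/24)
⟨..|..⟩ = √(96)·(1/24) = +0.408248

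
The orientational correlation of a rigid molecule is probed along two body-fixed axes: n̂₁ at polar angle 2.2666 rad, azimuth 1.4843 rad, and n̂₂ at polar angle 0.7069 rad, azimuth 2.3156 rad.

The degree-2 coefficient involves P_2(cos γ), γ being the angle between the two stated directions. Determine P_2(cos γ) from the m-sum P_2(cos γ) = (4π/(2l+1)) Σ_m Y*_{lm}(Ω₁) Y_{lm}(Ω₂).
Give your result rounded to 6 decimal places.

Expand P_2 via completeness: Σ_{m} conj(Y_{2,m}) at Ω₁ times Y_{2,m} at Ω₂ —
  m=-2: (-0.224164, 0.039170) × (-0.013214, 0.162403) = (-0.003399, -0.036922)  (running Σ = (-0.003399, -0.036922))
  m=-1: (-0.032835, -0.378668) × (-0.258607, -0.280504) = (-0.097727, 0.107137)  (running Σ = (-0.101126, 0.070214))
  m=0: (0.073377, -0.000000) × (0.231664, 0.000000) = (0.016999, 0.000000)  (running Σ = (-0.084127, 0.070214))
  m=1: (0.032835, -0.378668) × (0.258607, -0.280504) = (-0.097727, -0.107137)  (running Σ = (-0.181854, -0.036922))
  m=2: (-0.224164, -0.039170) × (-0.013214, -0.162403) = (-0.003399, 0.036922)  (running Σ = (-0.185253, 0.000000))
Σ over m = (-0.185253, 0.000000); ×(4π/5) → (-0.465591, 0.000000). Real part: -0.465591

-0.465591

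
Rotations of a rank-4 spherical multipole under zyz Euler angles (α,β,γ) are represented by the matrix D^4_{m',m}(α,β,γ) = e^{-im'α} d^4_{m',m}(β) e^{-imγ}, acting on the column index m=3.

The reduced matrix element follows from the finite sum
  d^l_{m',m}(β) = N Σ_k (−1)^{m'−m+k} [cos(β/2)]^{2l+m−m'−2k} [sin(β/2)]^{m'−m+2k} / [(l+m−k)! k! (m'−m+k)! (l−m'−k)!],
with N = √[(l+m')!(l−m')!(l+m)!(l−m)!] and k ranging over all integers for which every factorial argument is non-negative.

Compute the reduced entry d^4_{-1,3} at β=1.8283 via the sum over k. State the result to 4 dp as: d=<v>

d=-0.0072

d^4_{-1,3}(β=1.8283) via the finite sum:
Half-angle: c=0.610464, s=0.792044. N=√(6·120·5040·1)=1904.940944
The bounds max(0,m−m')=4 and min(l+m,l−m')=5 give 2 terms
  k=4: (−1)^0·1904.9409/(144)·0.6105^4·0.7920^4 = +0.723030
  k=5: (−1)^1·1904.9409/(240)·0.6105^2·0.7920^6 = -0.730275
d^4_{-1,3}(1.8283) = +0.723030 -0.730275 = -0.007244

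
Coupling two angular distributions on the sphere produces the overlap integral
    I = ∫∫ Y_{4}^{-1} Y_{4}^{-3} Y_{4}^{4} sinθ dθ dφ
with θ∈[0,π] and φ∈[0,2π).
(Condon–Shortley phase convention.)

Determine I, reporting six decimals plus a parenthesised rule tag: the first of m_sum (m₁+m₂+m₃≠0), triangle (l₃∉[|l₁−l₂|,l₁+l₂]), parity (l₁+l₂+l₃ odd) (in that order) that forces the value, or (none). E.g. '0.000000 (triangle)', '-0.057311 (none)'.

-0.168431 (none)

m-sum 0 ✓  L=12 even ✓  0≤4≤8 ✓
Π(2lᵢ+1) = 9×9×9 = 729
triangle coeff Δ(4,4,4) = 1/450450
Σ_t [0,4]: t=0:+1/13824 t=1:−1/216 t=2:+1/64 t=3:−1/216 t=4:+1/13824 = 5/768
(3j)²=18/1001 [(4 4 4; 0 0 0)], sign=+1
Σ_t [1,1]: t=1:−1/3456 = -1/3456
(3j)²=35/1287 [(4 4 4; -1 -3 4)], sign=-1
⇒ 4πI² = 7290/20449
I = (-1)√(7290/20449/(4π)) = -0.16843130
No selection rule forces the value: the integral is nonzero (none).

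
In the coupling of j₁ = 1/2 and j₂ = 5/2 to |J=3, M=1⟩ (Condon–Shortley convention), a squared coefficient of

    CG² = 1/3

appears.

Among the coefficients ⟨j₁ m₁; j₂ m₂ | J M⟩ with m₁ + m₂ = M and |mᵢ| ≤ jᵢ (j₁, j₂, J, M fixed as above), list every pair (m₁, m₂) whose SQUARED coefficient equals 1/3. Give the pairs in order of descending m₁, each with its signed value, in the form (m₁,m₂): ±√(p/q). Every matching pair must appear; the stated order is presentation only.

Admissible pairs with m₁+m₂ = M = 1: (-1/2,3/2), (1/2,1/2)
  (m₁,m₂)=(1/2,1/2): CG² = 2/3, CG = +√(2/3)
  (m₁,m₂)=(-1/2,3/2): CG² = 1/3, CG = +√(1/3)   ← matches the target
Pairs with CG² = 1/3: (-1/2,3/2): +√(1/3)

(-1/2,3/2): +√(1/3)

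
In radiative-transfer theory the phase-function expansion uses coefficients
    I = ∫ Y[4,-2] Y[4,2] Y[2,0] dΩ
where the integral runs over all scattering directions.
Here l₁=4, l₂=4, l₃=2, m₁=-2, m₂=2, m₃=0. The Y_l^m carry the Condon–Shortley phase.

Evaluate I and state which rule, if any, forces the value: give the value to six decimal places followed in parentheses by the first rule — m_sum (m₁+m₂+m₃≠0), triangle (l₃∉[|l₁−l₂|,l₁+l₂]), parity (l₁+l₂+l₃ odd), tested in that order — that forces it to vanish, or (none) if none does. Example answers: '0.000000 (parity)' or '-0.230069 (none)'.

0.065536 (none)

Checks pass: Σm=0; 10 even; l₃=2∈[0,8].
(2·4+1)(2·4+1)(2·2+1) = 405
Δ: 6! 2! 2! / 11! → 1/13860
sum: t=2:+1/192 t=3:−1/36 t=4:+1/192 = -5/288
3j²(4 4 2; 0 0 0) = Δ·Π!·Σ² = 20/693  (sign -1)
sum: t=4:+1/192 t=5:−1/120 t=6:+1/2880 = -1/360
3j²(4 4 2; -2 2 0) = Δ·Π!·Σ² = 16/3465  (sign -1)
combine: 4πI² = 405·20/693·16/3465 = 320/5929
take √, sign +1: I = 0.06553591
No selection rule forces the value: the integral is nonzero (none).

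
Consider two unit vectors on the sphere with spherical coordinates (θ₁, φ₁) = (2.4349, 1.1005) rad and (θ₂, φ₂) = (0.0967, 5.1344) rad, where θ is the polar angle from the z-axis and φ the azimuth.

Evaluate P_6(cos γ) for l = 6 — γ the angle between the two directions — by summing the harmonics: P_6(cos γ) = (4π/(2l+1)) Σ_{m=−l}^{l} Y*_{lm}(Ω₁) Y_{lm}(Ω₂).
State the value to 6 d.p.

-0.386234

Addition theorem: P_6(cos γ) = (4π/13) Σ_m Y*_{lm}(Ω₁) Y_{lm}(Ω₂), m = −6…6:
  m=-6: Y*=(0.034370, 0.011383)  Y=(0.000000, 0.000000)  product (0.000000, 0.000000)
  m=-5: Y*=(-0.104362, 0.103383)  Y=(0.000012, -0.000007)  product (-0.000001, 0.000002)
  m=-4: Y*=(-0.103871, -0.323832)  Y=(-0.000036, -0.000305)  product (-0.000095, 0.000043)
  m=-3: Y*=(0.450168, 0.072605)  Y=(-0.004396, -0.001383)  product (-0.001879, -0.000942)
  m=-2: Y*=(-0.131780, 0.180662)  Y=(-0.031381, 0.035294)  product (-0.002241, -0.010320)
  m=-1: Y*=(0.120964, 0.237958)  Y=(0.124332, 0.276918)  product (-0.050855, 0.063083)
  m=+0: Y*=(-0.314715, -0.000000)  Y=(0.919630, 0.000000)  product (-0.289421, -0.000000)
  m=+1: Y*=(-0.120964, 0.237958)  Y=(-0.124332, 0.276918)  product (-0.050855, -0.063083)
  m=+2: Y*=(-0.131780, -0.180662)  Y=(-0.031381, -0.035294)  product (-0.002241, 0.010320)
  m=+3: Y*=(-0.450168, 0.072605)  Y=(0.004396, -0.001383)  product (-0.001879, 0.000942)
  m=+4: Y*=(-0.103871, 0.323832)  Y=(-0.000036, 0.000305)  product (-0.000095, -0.000043)
  m=+5: Y*=(0.104362, 0.103383)  Y=(-0.000012, -0.000007)  product (-0.000001, -0.000002)
  m=+6: Y*=(0.034370, -0.011383)  Y=(0.000000, -0.000000)  product (0.000000, -0.000000)
Σ over m = (-0.399561, -0.000000); ×(4π/13) → (-0.386234, -0.000000). Real part: -0.386234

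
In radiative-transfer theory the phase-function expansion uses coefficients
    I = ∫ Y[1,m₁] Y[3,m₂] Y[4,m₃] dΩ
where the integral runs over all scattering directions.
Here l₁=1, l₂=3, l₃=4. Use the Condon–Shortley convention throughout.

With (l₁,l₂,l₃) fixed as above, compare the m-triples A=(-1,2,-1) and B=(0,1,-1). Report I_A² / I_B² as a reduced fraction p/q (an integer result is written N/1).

1/5

Same 1,3,4: normalisation and zero-m 3j drop out of the ratio.
A: Δ: 0! 2! 6! / 9! → 1/252; sum: t=0:+1/240 = 1/240; 3j²(1 3 4; -1 2 -1) = Δ·Π!·Σ² = 1/84  (sign -1)
B: Δ: 0! 2! 6! / 9! → 1/252; sum: t=0:+1/48 = 1/48; 3j²(1 3 4; 0 1 -1) = Δ·Π!·Σ² = 5/84  (sign -1)
I_A²/I_B² = (1/84)/(5/84) = 1/5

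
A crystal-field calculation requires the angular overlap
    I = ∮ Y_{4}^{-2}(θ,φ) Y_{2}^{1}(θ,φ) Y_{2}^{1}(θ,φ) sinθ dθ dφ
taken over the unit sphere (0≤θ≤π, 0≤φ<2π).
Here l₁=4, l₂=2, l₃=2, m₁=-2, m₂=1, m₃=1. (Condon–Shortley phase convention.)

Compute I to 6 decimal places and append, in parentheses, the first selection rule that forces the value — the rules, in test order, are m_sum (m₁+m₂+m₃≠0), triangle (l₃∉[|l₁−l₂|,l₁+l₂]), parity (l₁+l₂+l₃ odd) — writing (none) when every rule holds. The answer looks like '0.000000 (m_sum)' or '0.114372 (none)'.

Rules hold: Σm=0, L=8 even, 2≤2≤6.
N = 9·5·5 = 225
Δ = 4!·4!·0!/9! = 1/630
Racah Σ t=2..2: t=2:+1/16 = 1/16
⇒ 3j(4 2 2; 0 0 0)² = 2/35, sgn +1
Racah Σ t=3..3: t=3:−1/36 = -1/36
⇒ 3j(4 2 2; -2 1 1)² = 4/63, sgn +1
4πI² = N·(3j₀)²·(3jₘ)² = 40/49
I = +1·√(0.816327/4π) = 0.25487487
No selection rule forces the value: the integral is nonzero (none).

0.254875 (none)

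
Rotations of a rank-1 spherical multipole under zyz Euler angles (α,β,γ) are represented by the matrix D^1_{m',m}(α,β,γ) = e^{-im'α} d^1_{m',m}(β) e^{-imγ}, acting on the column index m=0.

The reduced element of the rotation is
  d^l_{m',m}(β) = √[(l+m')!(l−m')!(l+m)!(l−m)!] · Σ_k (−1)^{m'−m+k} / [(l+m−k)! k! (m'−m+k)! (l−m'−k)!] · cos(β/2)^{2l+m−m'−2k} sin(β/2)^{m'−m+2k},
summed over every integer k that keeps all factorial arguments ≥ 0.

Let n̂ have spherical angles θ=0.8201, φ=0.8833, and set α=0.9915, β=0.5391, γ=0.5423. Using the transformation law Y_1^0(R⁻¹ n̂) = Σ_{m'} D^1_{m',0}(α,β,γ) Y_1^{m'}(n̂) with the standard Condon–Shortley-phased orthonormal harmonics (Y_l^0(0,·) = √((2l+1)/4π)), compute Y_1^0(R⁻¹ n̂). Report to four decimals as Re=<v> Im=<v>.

Re=0.4684 Im=0.0000

Need the full column D^1_{m',0} for m'=−1..1 at α=0.9915, β=0.5391, γ=0.5423.
cos(β/2)=0.963891, sin(β/2)=0.266298
d^1_{-1,0}: single k=1 term ⇒ +0.363003;  D = +0.198721+0.303778i
d^1_{0,0}: k∈[0..1] ⇒ +0.929086 -0.070914 = +0.858171;  D = +0.858171+0.000000i
d^1_{1,0}: single k=0 term ⇒ -0.363003;  D = -0.198721+0.303778i
Y_1^{m'}(θ=0.8201,φ=0.8833) and Σ D·Y over m':
  (+0.1987+0.3038i)·(+0.1603-0.1952i)  (+0.8582+0.0000i)·(+0.3333+0.0000i)  (-0.1987+0.3038i)·(-0.1603-0.1952i)
Y_1^0(R⁻¹ n̂) = +0.468366+0.000000i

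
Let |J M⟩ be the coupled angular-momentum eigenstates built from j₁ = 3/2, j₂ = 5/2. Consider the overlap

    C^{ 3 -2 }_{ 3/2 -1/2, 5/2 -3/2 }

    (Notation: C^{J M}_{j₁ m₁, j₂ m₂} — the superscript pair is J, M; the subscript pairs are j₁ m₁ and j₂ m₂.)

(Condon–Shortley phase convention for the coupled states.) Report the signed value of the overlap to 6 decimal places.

triangle: 1!×2!×4!/8! = 48/40320
(j±m)!: 1!×2!×1!×4!×1!×5! = 5760
prefactor² = (2J+1)×Δ×N² = 48
  k=0: +1/(0!×1!×2!×1!×0!×3!) = 1/12
  k=1: −1/(1!×0!×1!×0!×1!×4!) = -1/24
Σ = 1/24  ⇒  CG² = 48×(1/24)² = 1/12
CG = +√(1/12) = +0.288675

+0.288675  (= +√(1/12))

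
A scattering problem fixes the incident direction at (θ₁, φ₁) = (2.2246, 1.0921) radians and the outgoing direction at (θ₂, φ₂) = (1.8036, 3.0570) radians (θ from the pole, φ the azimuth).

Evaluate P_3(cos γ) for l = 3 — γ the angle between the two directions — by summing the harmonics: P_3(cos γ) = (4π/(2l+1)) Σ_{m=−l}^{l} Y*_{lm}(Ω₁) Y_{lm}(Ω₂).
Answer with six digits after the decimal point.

0.224844

Addition theorem: P_3(cos γ) = (4π/7) Σ_m Y*_{lm}(Ω₁) Y_{lm}(Ω₂), m = −3…3:
  m=-3: Y*=-0.206781-0.028025i  Y=-0.372050-0.096499i  product +0.074229+0.030381i
  m=-2: Y*=+0.225453-0.320247i  Y=-0.220042-0.037587i  product -0.061646+0.061994i
  m=-1: Y*=+0.100392+0.193451i  Y=+0.229950+0.019499i  product +0.019313+0.046442i
  m=+0: Y*=+0.261106-0.000000i  Y=+0.235371+0.000000i  product +0.061457+0.000000i
  m=+1: Y*=-0.100392+0.193451i  Y=-0.229950+0.019499i  product +0.019313-0.046442i
  m=+2: Y*=+0.225453+0.320247i  Y=-0.220042+0.037587i  product -0.061646-0.061994i
  m=+3: Y*=+0.206781-0.028025i  Y=+0.372050-0.096499i  product +0.074229-0.030381i
Σ over m = +0.125248+0.000000i; ×(4π/7) → +0.224844+0.000000i. Real part: 0.224844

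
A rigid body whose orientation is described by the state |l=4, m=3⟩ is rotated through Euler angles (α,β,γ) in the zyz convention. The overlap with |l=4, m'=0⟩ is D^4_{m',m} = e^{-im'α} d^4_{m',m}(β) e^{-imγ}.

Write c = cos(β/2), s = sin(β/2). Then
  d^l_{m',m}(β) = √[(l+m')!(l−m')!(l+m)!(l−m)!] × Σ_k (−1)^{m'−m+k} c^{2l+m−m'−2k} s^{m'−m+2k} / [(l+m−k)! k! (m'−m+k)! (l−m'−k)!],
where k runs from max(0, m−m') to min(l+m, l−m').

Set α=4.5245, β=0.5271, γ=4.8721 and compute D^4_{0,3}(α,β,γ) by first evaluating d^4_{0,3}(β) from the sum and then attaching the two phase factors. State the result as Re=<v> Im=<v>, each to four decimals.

First d^4_{0,3}(β=0.5271), then the phase factors e^{-i(0)α} and e^{-i(3)γ}:
Half-angle: c=0.965471, s=0.260510. N=√(24·24·5040·1)=1703.830978
Admissible k: 3..4 (factorial args all ≥0)
  k=3: (−1)^0·1703.8310/(144)·0.9655^5·0.2605^3 = +0.175482
  k=4: (−1)^1·1703.8310/(144)·0.9655^3·0.2605^5 = -0.012776
d^4_{0,3}(0.5271) = +0.175482 -0.012776 = +0.162706
Attach z-rotation phases: D = e^{-i(0)(4.5245)}·(+0.162706)·e^{-i(3)(4.8721)} = -0.075009-0.144384i

Re=-0.0750 Im=-0.1444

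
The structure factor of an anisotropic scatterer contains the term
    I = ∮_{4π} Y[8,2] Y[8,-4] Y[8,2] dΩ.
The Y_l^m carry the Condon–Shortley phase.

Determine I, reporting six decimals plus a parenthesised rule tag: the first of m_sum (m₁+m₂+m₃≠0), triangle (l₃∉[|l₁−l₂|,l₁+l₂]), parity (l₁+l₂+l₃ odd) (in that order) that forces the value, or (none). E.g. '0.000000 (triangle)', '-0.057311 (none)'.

0.106710 (none)

Rules hold: Σm=0, L=24 even, 0≤8≤16.
N = 17·17·17 = 4913
Δ = 8!·8!·8!/25! = 1/236637794250
Racah Σ t=0..8: t=0:+1/65548320768000 t=1:−1/128024064000 t=2:+1/2985984000 t=3:−1/373248000 t=4:+1/191102976 t=5:−1/373248000 t=6:+1/2985984000 t=7:−1/128024064000 t=8:+1/65548320768000 = 11/20808990720
⇒ 3j(8 8 8; 0 0 0)² = 490/96577, sgn +1
Racah Σ t=0..4: t=0:+1/33443020800 t=1:−1/2612736000 t=2:+1/1194393600 t=3:−1/2612736000 t=4:+1/33443020800 = 11/83607552000
⇒ 3j(8 8 8; 2 -4 2)² = 2772/482885, sgn +1
4πI² = N·(3j₀)²·(3jₘ)² = 4618152/32273761
I = +1·√(0.143093/4π) = 0.10670982
No selection rule forces the value: the integral is nonzero (none).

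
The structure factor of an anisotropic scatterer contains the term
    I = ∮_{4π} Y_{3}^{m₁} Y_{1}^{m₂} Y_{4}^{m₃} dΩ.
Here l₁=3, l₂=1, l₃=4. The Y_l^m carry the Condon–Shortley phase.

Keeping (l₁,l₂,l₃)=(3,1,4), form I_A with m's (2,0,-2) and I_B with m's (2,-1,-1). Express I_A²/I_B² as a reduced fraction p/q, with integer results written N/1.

4/1

l's match ⇒ only the (l;m) 3-j factors differ between A and B.
A: triangle coeff Δ(3,1,4) = 1/252; Σ_t [0,0]: t=0:+1/120 = 1/120; (3j)²=1/21 [(3 1 4; 2 0 -2)], sign=+1
B: triangle coeff Δ(3,1,4) = 1/252; Σ_t [0,0]: t=0:+1/240 = 1/240; (3j)²=1/84 [(3 1 4; 2 -1 -1)], sign=-1
I_A²/I_B² = (1/21)/(1/84) = 4/1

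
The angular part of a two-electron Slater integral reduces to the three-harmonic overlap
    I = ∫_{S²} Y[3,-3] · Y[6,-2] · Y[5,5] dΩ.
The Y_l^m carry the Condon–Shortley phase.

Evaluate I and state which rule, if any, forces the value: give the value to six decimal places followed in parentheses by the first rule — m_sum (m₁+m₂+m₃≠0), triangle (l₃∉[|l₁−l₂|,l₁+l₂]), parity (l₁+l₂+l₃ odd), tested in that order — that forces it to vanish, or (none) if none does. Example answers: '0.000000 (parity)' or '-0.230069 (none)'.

-0.036034 (none)

Checks pass: Σm=0; 14 even; l₃=5∈[3,9].
(2·3+1)(2·6+1)(2·5+1) = 1001
Δ: 4! 2! 8! / 15! → 1/675675
sum: t=1:−1/8640 t=2:+1/2304 t=3:−1/8640 = 7/34560
3j²(3 6 5; 0 0 0) = Δ·Π!·Σ² = 7/429  (sign -1)
sum: t=4:+1/1935360 = 1/1935360
3j²(3 6 5; -3 -2 5) = Δ·Π!·Σ² = 1/1001  (sign +1)
combine: 4πI² = 1001·7/429·1/1001 = 7/429
take √, sign -1: I = -0.03603425
No selection rule forces the value: the integral is nonzero (none).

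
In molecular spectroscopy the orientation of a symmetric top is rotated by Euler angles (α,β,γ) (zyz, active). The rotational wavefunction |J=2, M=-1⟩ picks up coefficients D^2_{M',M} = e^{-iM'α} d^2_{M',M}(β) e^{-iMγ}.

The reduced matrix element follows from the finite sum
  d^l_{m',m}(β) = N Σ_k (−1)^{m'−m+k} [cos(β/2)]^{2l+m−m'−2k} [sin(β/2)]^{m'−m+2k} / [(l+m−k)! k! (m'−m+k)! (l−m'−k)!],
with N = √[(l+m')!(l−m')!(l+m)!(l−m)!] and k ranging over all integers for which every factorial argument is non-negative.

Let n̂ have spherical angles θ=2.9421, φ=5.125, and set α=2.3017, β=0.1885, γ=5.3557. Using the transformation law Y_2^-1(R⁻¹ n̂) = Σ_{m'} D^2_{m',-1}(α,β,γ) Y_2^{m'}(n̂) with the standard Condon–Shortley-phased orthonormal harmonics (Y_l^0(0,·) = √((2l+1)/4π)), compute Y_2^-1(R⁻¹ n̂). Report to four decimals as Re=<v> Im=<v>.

Re=0.0388 Im=0.0279

Need the full column D^2_{m',-1} for m'=−2..2 at α=2.3017, β=0.1885, γ=5.3557.
cos(β/2)=0.995562, sin(β/2)=0.094111
d^2_{-2,-1}: single k=1 term ⇒ +0.185726;  D = -0.159838-0.094582i
d^2_{-1,-1}: k∈[0..1] ⇒ +0.982365 -0.026335 = +0.956030;  D = +0.186730+0.937617i
d^2_{0,-1}: k∈[0..1] ⇒ -0.227467 +0.002033 = -0.225434;  D = -0.135226+0.180373i
d^2_{1,-1}: k∈[0..1] ⇒ +0.026335 -0.000078 = +0.026257;  D = -0.026156+0.002297i
d^2_{2,-1}: single k=0 term ⇒ -0.001660;  D = -0.001212-0.001134i
Y_2^{m'}(θ=2.9421,φ=5.125) and Σ D·Y over m':
  (-0.1598-0.0946i)·(-0.0103+0.0111i)  (+0.1867+0.9376i)·(-0.0602-0.1375i)  (-0.1352+0.1804i)·(+0.5936+0.0000i)  (-0.0262+0.0023i)·(+0.0602-0.1375i)  (-0.0012-0.0011i)·(-0.0103-0.0111i)
Y_2^-1(R⁻¹ n̂) = +0.038822+0.027935i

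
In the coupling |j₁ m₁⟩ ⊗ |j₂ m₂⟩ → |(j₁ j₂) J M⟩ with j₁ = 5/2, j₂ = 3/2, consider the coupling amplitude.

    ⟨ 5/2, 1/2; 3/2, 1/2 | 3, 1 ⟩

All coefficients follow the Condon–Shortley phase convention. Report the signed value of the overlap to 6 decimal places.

√[7·1!4!2!/8! · 3!2!2!1!4!2!] = √(48/5)
  +(−1)^0/∏(0,1,2,2,2,0)! = 1/8  (running 1/8)
  +(−1)^1/∏(1,0,1,1,3,1)! = -1/6  (running -1/24)
⟨..|..⟩ = √(48/5)·(-1/24) = -0.129099

-0.129099  (= −√(1/60))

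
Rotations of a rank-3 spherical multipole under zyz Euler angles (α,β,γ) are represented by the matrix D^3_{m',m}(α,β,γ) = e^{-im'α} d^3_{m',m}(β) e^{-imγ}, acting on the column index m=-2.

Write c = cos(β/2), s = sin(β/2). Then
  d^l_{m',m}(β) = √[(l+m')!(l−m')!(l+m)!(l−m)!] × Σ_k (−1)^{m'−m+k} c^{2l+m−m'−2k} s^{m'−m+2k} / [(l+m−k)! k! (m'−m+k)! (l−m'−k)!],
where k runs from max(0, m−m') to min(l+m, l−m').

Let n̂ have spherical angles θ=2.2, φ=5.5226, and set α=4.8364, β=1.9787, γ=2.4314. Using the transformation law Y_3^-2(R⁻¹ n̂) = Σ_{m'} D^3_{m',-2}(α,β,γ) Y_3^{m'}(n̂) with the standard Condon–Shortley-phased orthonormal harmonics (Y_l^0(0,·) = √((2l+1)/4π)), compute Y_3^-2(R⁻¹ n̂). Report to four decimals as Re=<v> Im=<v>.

Need the full column D^3_{m',-2} for m'=−3..3 at α=4.8364, β=1.9787, γ=2.4314.
cos(β/2)=0.549233, sin(β/2)=0.835669
d^3_{-3,-2}: single k=1 term ⇒ +0.102304;  D = +0.088657+0.051050i
d^3_{-2,-2}: k∈[0..1] ⇒ +0.027450 -0.317736 = -0.290286;  D = +0.112623-0.267548i
d^3_{-1,-2}: k∈[0..1] ⇒ -0.132074 +0.611510 = +0.479435;  D = -0.461496-0.129923i
d^3_{0,-2}: k∈[0..1] ⇒ +0.348062 -0.805771 = -0.457709;  D = -0.068585+0.452541i
d^3_{1,-2}: k∈[0..1] ⇒ -0.611510 +0.707829 = +0.096320;  D = +0.096286+0.002543i
d^3_{2,-2}: k∈[0..1] ⇒ +0.735565 -0.340570 = +0.394995;  D = +0.038495+0.393115i
d^3_{3,-2}: single k=0 term ⇒ -0.548282;  D = +0.534873-0.120519i
Y_3^{m'}(θ=2.2,φ=5.5226) and Σ D·Y over m':
  (+0.0887+0.0510i)·(-0.1439+0.1671i)  (+0.1126-0.2675i)·(-0.0195-0.3927i)  (-0.4615-0.1299i)·(+0.1385+0.1318i)  (-0.0686+0.4525i)·(+0.2785+0.0000i)  (+0.0963+0.0025i)·(-0.1385+0.1318i)  (+0.0385+0.3931i)·(-0.0195+0.3927i)  (+0.5349-0.1205i)·(+0.1439+0.1671i)
Y_3^-2(R⁻¹ n̂) = -0.266116+0.107513i

Re=-0.2661 Im=0.1075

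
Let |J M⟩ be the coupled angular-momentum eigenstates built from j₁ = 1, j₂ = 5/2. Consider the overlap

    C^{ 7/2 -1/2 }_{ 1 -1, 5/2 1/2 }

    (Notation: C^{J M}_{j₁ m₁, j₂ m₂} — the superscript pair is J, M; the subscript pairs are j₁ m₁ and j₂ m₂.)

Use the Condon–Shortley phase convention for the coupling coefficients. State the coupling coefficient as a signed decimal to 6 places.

triangle: 0!·2!·5!/8! = 240/40320
(j±m)!: 0!·2!·3!·2!·3!·4! = 3456
prefactor² = (2J+1)·Δ·N² = 1152/7
  k=0: +1/(0!·0!·2!·3!·0!·2!) = 1/24
Σ = 1/24  ⇒  CG² = 1152/7·(1/24)² = 2/7
CG = +√(2/7) = +0.534522

+0.534522  (= +√(2/7))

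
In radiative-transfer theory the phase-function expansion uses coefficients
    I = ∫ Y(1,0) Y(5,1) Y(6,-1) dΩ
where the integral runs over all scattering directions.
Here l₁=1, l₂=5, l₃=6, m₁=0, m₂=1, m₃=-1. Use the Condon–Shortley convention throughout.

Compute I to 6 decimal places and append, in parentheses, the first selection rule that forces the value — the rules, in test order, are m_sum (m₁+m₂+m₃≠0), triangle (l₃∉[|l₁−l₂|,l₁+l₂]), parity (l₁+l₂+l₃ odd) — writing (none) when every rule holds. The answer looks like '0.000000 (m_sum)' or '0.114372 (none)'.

-0.241725 (none)

m-sum 0 ✓  L=12 even ✓  4≤6≤6 ✓
Π(2lᵢ+1) = 3×11×13 = 429
triangle coeff Δ(1,5,6) = 1/858
Σ_t [0,0]: t=0:+1/14400 = 1/14400
(3j)²=6/143 [(1 5 6; 0 0 0)], sign=+1
Σ_t [0,0]: t=0:+1/17280 = 1/17280
(3j)²=35/858 [(1 5 6; 0 1 -1)], sign=-1
⇒ 4πI² = 105/143
I = (-1)√(105/143/(4π)) = -0.24172507
No selection rule forces the value: the integral is nonzero (none).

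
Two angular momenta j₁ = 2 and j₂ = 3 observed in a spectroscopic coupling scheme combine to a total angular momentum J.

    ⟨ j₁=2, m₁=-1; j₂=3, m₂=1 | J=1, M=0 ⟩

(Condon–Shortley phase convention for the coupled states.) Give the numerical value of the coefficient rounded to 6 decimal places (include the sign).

-0.478091  (= −√(8/35))

√[3·4!0!2!/7! · 1!3!4!2!1!1!] = √(288/35)
  +(−1)^3/∏(3,1,0,1,0,1)! = -1/6  (running -1/6)
⟨..|..⟩ = √(288/35)·(-1/6) = -0.478091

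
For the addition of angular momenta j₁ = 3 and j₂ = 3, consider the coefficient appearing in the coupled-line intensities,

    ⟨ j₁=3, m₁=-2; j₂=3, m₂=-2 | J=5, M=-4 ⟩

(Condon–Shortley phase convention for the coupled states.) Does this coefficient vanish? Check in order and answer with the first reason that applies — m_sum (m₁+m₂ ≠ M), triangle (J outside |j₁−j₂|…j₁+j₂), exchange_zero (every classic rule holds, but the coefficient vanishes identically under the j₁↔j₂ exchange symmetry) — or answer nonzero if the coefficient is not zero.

m-sum: m₁+m₂ = -2+(-2) = -4, M = -4  ✓
triangle: |j₁−j₂| = 0 ≤ J = 5 ≤ j₁+j₂ = 6  ✓
exchange: j₁=j₂ and m₁=m₂, and (−1)^(j₁+j₂−J) = (−1)^1 = −1 forces ⟨j₁m₁;j₂m₂|JM⟩ = −⟨j₂m₂;j₁m₁|JM⟩ = −⟨j₁m₁;j₂m₂|JM⟩ ⇒ the coefficient vanishes identically
Racah sum check: Σ_k collapses to 0 ⇒ CG = 0

exchange_zero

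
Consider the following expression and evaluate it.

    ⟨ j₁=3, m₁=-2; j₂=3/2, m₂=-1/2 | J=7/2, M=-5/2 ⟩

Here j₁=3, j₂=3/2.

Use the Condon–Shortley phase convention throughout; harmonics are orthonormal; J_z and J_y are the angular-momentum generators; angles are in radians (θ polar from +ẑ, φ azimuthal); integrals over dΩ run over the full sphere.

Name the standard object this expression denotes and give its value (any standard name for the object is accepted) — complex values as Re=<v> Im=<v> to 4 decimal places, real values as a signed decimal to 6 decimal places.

This is a Clebsch–Gordan (vector-coupling) coefficient.
j₁+j₂−J=1  J+j₁−j₂=5  J−j₁+j₂=2  j₁+j₂+J+1=9
(j₁±m₁, j₂±m₂, J±M) = (1,5,1,2,1,6)
P² = 6400/7
sum k=0..1:
  [0] +1/120 = 1/120
  [1] −1/48 = -1/48
S = -1/80
C² = P²·S² = 1/7 ; C = -0.377964

Clebsch–Gordan coefficient, −√(1/7) ≈ -0.377964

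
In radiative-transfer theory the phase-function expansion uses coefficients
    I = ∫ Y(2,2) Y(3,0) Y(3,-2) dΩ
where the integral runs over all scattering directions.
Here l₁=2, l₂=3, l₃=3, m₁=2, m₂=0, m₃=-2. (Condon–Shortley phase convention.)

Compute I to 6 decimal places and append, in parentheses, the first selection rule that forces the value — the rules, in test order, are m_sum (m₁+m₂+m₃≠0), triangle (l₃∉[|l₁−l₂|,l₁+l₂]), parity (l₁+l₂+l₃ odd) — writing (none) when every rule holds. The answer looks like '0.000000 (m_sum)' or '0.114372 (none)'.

m-sum 0 ✓  L=8 even ✓  1≤3≤5 ✓
Π(2lᵢ+1) = 5×7×7 = 245
triangle coeff Δ(2,3,3) = 1/3780
Σ_t [0,2]: t=0:+1/24 t=1:−1/4 t=2:+1/24 = -1/6
(3j)²=4/105 [(2 3 3; 0 0 0)], sign=+1
Σ_t [0,0]: t=0:+1/24 = 1/24
(3j)²=1/21 [(2 3 3; 2 0 -2)], sign=-1
⇒ 4πI² = 4/9
I = (-1)√(4/9/(4π)) = -0.18806319
No selection rule forces the value: the integral is nonzero (none).

-0.188063 (none)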